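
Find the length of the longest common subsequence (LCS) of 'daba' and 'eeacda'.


DP table for LCS of 'daba' and 'eeacda':
       e  e  a  c  d  a
    0  0  0  0  0  0  0
  d 0  0  0  0  0  1  1
  a 0  0  0  1  1  1  2
  b 0  0  0  1  1  1  2
  a 0  0  0  1  1  1  2
LCS: 'da'
LCS length = 2

2


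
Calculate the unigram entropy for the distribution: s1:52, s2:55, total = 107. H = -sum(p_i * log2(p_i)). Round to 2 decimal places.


Computing entropy H = -sum(p_i * log2(p_i)):
  s1: p = 52/107 = 0.4860, -p*log2(p) = 0.5059
  s2: p = 55/107 = 0.5140, -p*log2(p) = 0.4935
H = sum of terms = 0.9994
Rounded to 2 decimals: 1.00

1.00


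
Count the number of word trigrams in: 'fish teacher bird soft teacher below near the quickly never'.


Word trigrams from [10] words:
  Trigram 1: (fish teacher bird)
  Trigram 2: (teacher bird soft)
  Trigram 3: (bird soft teacher)
  Trigram 4: (soft teacher below)
  Trigram 5: (teacher below near)
  Trigram 6: (below near the)
  Trigram 7: (near the quickly)
  Trigram 8: (the quickly never)
Total word trigrams: 10 - 2 = 8

8


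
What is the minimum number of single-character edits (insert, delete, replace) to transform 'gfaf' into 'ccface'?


Building DP table for s1='gfaf' (len 4) and s2='ccface' (len 6):
       c  c  f  a  c  e
    0  1  2  3  4  5  6
  g 1  1  2  3  4  5  6
  f 2  2  2  2  3  4  5
  a 3  3  3  3  2  3  4
  f 4  4  4  3  3  3  4
Edit distance = dp[4][6] = 4

4


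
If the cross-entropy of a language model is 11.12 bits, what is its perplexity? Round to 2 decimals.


Perplexity formula: PP = 2^H
H = 11.12
PP = 2^11.12
Decompose: 2^11.12 = 2^11 * 2^0.12
2^11 = 2048, 2^0.12 ~ 1.0867349
PP ~ 2048 * 1.0867349 = 2225.6330752
Rounded to 2 decimals: 2225.63

2225.63


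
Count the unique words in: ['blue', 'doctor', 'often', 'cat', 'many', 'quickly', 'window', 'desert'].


Listing all tokens and tracking unique types:
  Token 1: 'blue' -> NEW (unique so far: 1)
  Token 2: 'doctor' -> NEW (unique so far: 2)
  Token 3: 'often' -> NEW (unique so far: 3)
  Token 4: 'cat' -> NEW (unique so far: 4)
  Token 5: 'many' -> NEW (unique so far: 5)
  Token 6: 'quickly' -> NEW (unique so far: 6)
  Token 7: 'window' -> NEW (unique so far: 7)
  Token 8: 'desert' -> NEW (unique so far: 8)
Unique types: ('blue', 'cat', 'desert', 'doctor', 'many', 'often', 'quickly', 'window')
Vocabulary size: 8

8


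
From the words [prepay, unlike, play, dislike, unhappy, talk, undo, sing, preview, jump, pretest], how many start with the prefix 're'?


Checking each word for prefix 're':
  'prepay' -> no (count: 0)
  'unlike' -> no (count: 0)
  'play' -> no (count: 0)
  'dislike' -> no (count: 0)
  'unhappy' -> no (count: 0)
  'talk' -> no (count: 0)
  'undo' -> no (count: 0)
  'sing' -> no (count: 0)
  'preview' -> no (count: 0)
  'jump' -> no (count: 0)
  'pretest' -> no (count: 0)
Total with prefix 're': 0

0


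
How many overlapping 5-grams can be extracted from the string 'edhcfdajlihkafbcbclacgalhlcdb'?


String 'edhcfdajlihkafbcbclacgalhlcdb' has length L = 29.
Number of overlapping n-grams = L - n + 1
Substituting: 29 - 5 + 1 = 25

25


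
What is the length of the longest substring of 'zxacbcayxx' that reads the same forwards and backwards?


Scanning 'zxacbcayxx' for palindromic substrings.
Substring at positions 2-6: 'acbca'.
Check: reverse('acbca') = 'acbca' -> palindrome confirmed.
Neighbouring characters ('x' / 'y') break symmetry, so it cannot extend further.
No longer palindromic substring exists; longest length = 5

5


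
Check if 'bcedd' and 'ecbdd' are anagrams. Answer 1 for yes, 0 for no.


Sort characters of 'bcedd': 'bcdde'
Sort characters of 'ecbdd': 'bcdde'
Sorted forms match -> they ARE anagrams
Result: 1

1


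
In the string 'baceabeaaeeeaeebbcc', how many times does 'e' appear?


Scanning 'baceabeaaeeeaeebbcc' for 'e':
  Position 3: 'e' -> MATCH (count: 1)
  Position 6: 'e' -> MATCH (count: 2)
  Position 9: 'e' -> MATCH (count: 3)
  Position 10: 'e' -> MATCH (count: 4)
  Position 11: 'e' -> MATCH (count: 5)
  Position 13: 'e' -> MATCH (count: 6)
  Position 14: 'e' -> MATCH (count: 7)
Total occurrences of 'e': 7

7


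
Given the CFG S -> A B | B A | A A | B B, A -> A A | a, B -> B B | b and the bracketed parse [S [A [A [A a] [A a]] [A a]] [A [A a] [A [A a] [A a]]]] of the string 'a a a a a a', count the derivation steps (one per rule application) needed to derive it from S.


Every bracketed nonterminal node [X ...] in the tree is produced by exactly one rule application.
Reading the tree off as a leftmost derivation:
  Step 1: S  =>  A A   (applied S -> A A)
  Step 2: A A  =>  A A A   (applied A -> A A)
  Step 3: A A A  =>  A A A A   (applied A -> A A)
  Step 4: A A A A  =>  a A A A   (applied A -> a)
  Step 5: a A A A  =>  a a A A   (applied A -> a)
  Step 6: a a A A  =>  a a a A   (applied A -> a)
  Step 7: a a a A  =>  a a a A A   (applied A -> A A)
  Step 8: a a a A A  =>  a a a a A   (applied A -> a)
  Step 9: a a a a A  =>  a a a a A A   (applied A -> A A)
  Step 10: a a a a A A  =>  a a a a a A   (applied A -> a)
  Step 11: a a a a a A  =>  a a a a a a   (applied A -> a)
Final yield: a a a a a a
Total rewrite steps: 11

11


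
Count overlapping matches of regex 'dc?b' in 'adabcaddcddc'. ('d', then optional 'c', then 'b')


Pattern: dc?b means 'd', then optional 'c', then 'b'.
Scanning 'adabcaddcddc' position-by-position:
  Pos 0: window 'ada' -> no
  Pos 1: window 'dab' -> no
  Pos 2: window 'abc' -> no
  Pos 3: window 'bca' -> no
  Pos 4: window 'cad' -> no
  Pos 5: window 'add' -> no
  Pos 6: window 'ddc' -> no
  Pos 7: window 'dcd' -> no
  Pos 8: window 'cdd' -> no
  Pos 9: window 'ddc' -> no
  Pos 10: window 'dc' -> no
  Pos 11: window 'c' -> no
Total matches: 0

0


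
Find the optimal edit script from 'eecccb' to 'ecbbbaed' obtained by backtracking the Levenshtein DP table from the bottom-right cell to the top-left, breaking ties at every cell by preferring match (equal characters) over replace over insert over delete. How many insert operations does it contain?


Edit distance = 6. Backtracking from cell (6, 8) with preference match > replace > insert > delete,
then listing the resulting alignment 'eecccb' -> 'ecbbbaed' left to right:
  Step 1: delete 'e'
  Step 2: keep 'e'
  Step 3: keep 'c'
  Step 4: replace c->b
  Step 5: replace c->b
  Step 6: keep 'b'
  Step 7: insert 'a' [insertion #1]
  Step 8: insert 'e' [insertion #2]
  Step 9: insert 'd' [insertion #3]
Total insertions: 3

3


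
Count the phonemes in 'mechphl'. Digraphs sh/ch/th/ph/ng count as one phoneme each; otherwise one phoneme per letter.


Parsing 'mechphl' greedily, digraphs first:
  'm' -> consonant phoneme (phonemes so far: 1)
  'e' -> vowel phoneme (phonemes so far: 2)
  'ch' -> digraph (1 consonant phoneme) (phonemes so far: 3)
  'ph' -> digraph (1 consonant phoneme) (phonemes so far: 4)
  'l' -> consonant phoneme (phonemes so far: 5)
Total phonemes: 5

5


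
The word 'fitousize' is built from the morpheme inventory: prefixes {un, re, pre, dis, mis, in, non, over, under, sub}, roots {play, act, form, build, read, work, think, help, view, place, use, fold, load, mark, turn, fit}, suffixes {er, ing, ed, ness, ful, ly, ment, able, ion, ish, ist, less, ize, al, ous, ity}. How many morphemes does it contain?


Segmenting 'fitousize' against the inventory:
  'fit' -> root (morpheme 1)
  'ous' -> suffix (morpheme 2)
  'ize' -> suffix (morpheme 3)
Total morphemes: 3

3


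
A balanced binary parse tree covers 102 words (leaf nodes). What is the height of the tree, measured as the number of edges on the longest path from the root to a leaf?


In a balanced binary tree with n leaves the deepest leaf is ceil(log2(n)) edges below the root.
log2(102) = 6.6724
ceil(6.6724) = 7
height (edges) = 7

7


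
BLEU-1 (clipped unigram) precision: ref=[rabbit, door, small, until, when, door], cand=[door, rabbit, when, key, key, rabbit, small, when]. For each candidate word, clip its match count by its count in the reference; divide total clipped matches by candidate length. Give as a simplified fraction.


Reference word counts: {'door': 2, 'rabbit': 1, 'small': 1, 'until': 1, 'when': 1}
Checking each candidate word (with clipping):
  'door' -> in reference (ref count 2, used 1/2) -> match (matches: 1)
  'rabbit' -> in reference (ref count 1, used 1/1) -> match (matches: 2)
  'when' -> in reference (ref count 1, used 1/1) -> match (matches: 3)
  'key' -> not in reference -> no match (matches: 3)
  'key' -> not in reference -> no match (matches: 3)
  'rabbit' -> ref count 1 already used up (1/1) -> clipped, no match (matches: 3)
  'small' -> in reference (ref count 1, used 1/1) -> match (matches: 4)
  'when' -> ref count 1 already used up (1/1) -> clipped, no match (matches: 4)
Clipped matches: 4, Candidate length: 8
Precision = 4/8 = 1/2

1/2


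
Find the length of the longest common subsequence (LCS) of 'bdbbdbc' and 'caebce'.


DP table for LCS of 'bdbbdbc' and 'caebce':
       c  a  e  b  c  e
    0  0  0  0  0  0  0
  b 0  0  0  0  1  1  1
  d 0  0  0  0  1  1  1
  b 0  0  0  0  1  1  1
  b 0  0  0  0  1  1  1
  d 0  0  0  0  1  1  1
  b 0  0  0  0  1  1  1
  c 0  1  1  1  1  2  2
LCS: 'bc'
LCS length = 2

2


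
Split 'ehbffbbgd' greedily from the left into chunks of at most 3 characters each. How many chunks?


'ehbffbbgd' has 9 characters.
Chunking with max size 3:
  Chunk 1: 'ehb' (positions 0-2)
  Chunk 2: 'ffb' (positions 3-5)
  Chunk 3: 'bgd' (positions 6-8)
Total chunks: ceil(9 / 3) = 3

3


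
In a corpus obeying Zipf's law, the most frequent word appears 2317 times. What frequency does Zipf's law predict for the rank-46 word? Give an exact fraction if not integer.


Zipf's law: freq(rank) = f1 / rank
f1 = 2317, rank = 46
freq = 2317 / 46
GCD(2317, 46) = 1
Simplified: 2317/46

2317/46


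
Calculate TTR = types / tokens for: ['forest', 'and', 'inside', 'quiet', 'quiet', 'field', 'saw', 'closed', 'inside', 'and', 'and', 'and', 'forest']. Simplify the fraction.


Tokens: 13
Unique types: ('and', 'closed', 'field', 'forest', 'inside', 'quiet', 'saw') = 7
TTR = 7/13
Already in lowest terms.

7/13


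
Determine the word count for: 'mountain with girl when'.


Counting words by splitting on spaces:
  Word 1: 'mountain'
  Word 2: 'with'
  Word 3: 'girl'
  Word 4: 'when'
Total words: 4

4


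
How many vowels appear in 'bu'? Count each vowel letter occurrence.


Scanning each character of 'bu':
  Position 1: 'b' -> consonant (running count: 0)
  Position 2: 'u' -> vowel (running count: 1)
Total vowels: 1

1


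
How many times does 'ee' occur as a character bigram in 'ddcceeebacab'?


Scanning 'ddcceeebacab' for bigram 'ee':
  Position 0: 'dd' -> no
  Position 1: 'dc' -> no
  Position 2: 'cc' -> no
  Position 3: 'ce' -> no
  Position 4: 'ee' -> MATCH
  Position 5: 'ee' -> MATCH
  Position 6: 'eb' -> no
  Position 7: 'ba' -> no
  Position 8: 'ac' -> no
  Position 9: 'ca' -> no
  Position 10: 'ab' -> no
Total matches: 2

2


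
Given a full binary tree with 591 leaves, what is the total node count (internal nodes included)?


Leaf nodes (terminals): 591
Internal nodes = n - 1 = 591 - 1 = 590
Total = leaves + internal = 591 + 590 = 1181

1181


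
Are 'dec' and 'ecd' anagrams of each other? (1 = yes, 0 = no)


Sort characters of 'dec': 'cde'
Sort characters of 'ecd': 'cde'
Sorted forms match -> they ARE anagrams
Result: 1

1


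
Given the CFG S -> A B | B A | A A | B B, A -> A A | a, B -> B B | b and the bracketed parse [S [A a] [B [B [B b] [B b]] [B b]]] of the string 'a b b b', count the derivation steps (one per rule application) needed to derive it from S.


Every bracketed nonterminal node [X ...] in the tree is produced by exactly one rule application.
Reading the tree off as a leftmost derivation:
  Step 1: S  =>  A B   (applied S -> A B)
  Step 2: A B  =>  a B   (applied A -> a)
  Step 3: a B  =>  a B B   (applied B -> B B)
  Step 4: a B B  =>  a B B B   (applied B -> B B)
  Step 5: a B B B  =>  a b B B   (applied B -> b)
  Step 6: a b B B  =>  a b b B   (applied B -> b)
  Step 7: a b b B  =>  a b b b   (applied B -> b)
Final yield: a b b b
Total rewrite steps: 7

7


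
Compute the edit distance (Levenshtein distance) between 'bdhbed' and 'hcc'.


Building DP table for s1='bdhbed' (len 6) and s2='hcc' (len 3):
       h  c  c
    0  1  2  3
  b 1  1  2  3
  d 2  2  2  3
  h 3  2  3  3
  b 4  3  3  4
  e 5  4  4  4
  d 6  5  5  5
Edit distance = dp[6][3] = 5

5


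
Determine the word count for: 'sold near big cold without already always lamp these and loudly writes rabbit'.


Counting words by splitting on spaces:
  Word 1: 'sold'
  Word 2: 'near'
  Word 3: 'big'
  Word 4: 'cold'
  Word 5: 'without'
  Word 6: 'already'
  Word 7: 'always'
  Word 8: 'lamp'
  Word 9: 'these'
  Word 10: 'and'
  Word 11: 'loudly'
  Word 12: 'writes'
  Word 13: 'rabbit'
Total words: 13

13


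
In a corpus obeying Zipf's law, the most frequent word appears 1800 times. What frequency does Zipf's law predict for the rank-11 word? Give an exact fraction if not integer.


Zipf's law: freq(rank) = f1 / rank
f1 = 1800, rank = 11
freq = 1800 / 11
GCD(1800, 11) = 1
Simplified: 1800/11

1800/11


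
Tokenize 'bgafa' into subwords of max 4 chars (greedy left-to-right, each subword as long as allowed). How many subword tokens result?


'bgafa' has 5 characters.
Chunking with max size 4:
  Chunk 1: 'bgaf' (positions 0-3)
  Chunk 2: 'a' (positions 4-4)
Total chunks: ceil(5 / 4) = 2

2


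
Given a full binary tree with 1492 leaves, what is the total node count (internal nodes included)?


Leaf nodes (terminals): 1492
Internal nodes = n - 1 = 1492 - 1 = 1491
Total = leaves + internal = 1492 + 1491 = 2983

2983


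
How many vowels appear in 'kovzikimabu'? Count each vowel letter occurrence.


Scanning each character of 'kovzikimabu':
  Position 1: 'k' -> consonant (running count: 0)
  Position 2: 'o' -> vowel (running count: 1)
  Position 3: 'v' -> consonant (running count: 1)
  Position 4: 'z' -> consonant (running count: 1)
  Position 5: 'i' -> vowel (running count: 2)
  Position 6: 'k' -> consonant (running count: 2)
  Position 7: 'i' -> vowel (running count: 3)
  Position 8: 'm' -> consonant (running count: 3)
  Position 9: 'a' -> vowel (running count: 4)
  Position 10: 'b' -> consonant (running count: 4)
  Position 11: 'u' -> vowel (running count: 5)
Total vowels: 5

5


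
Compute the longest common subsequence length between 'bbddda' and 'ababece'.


DP table for LCS of 'bbddda' and 'ababece':
       a  b  a  b  e  c  e
    0  0  0  0  0  0  0  0
  b 0  0  1  1  1  1  1  1
  b 0  0  1  1  2  2  2  2
  d 0  0  1  1  2  2  2  2
  d 0  0  1  1  2  2  2  2
  d 0  0  1  1  2  2  2  2
  a 0  1  1  2  2  2  2  2
LCS: 'bb'
LCS length = 2

2


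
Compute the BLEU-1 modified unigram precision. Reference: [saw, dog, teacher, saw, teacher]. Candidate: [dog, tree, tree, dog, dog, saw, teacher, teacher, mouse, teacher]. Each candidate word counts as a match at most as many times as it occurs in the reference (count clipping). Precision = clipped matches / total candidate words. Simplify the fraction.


Reference word counts: {'dog': 1, 'saw': 2, 'teacher': 2}
Checking each candidate word (with clipping):
  'dog' -> in reference (ref count 1, used 1/1) -> match (matches: 1)
  'tree' -> not in reference -> no match (matches: 1)
  'tree' -> not in reference -> no match (matches: 1)
  'dog' -> ref count 1 already used up (1/1) -> clipped, no match (matches: 1)
  'dog' -> ref count 1 already used up (1/1) -> clipped, no match (matches: 1)
  'saw' -> in reference (ref count 2, used 1/2) -> match (matches: 2)
  'teacher' -> in reference (ref count 2, used 1/2) -> match (matches: 3)
  'teacher' -> in reference (ref count 2, used 2/2) -> match (matches: 4)
  'mouse' -> not in reference -> no match (matches: 4)
  'teacher' -> ref count 2 already used up (2/2) -> clipped, no match (matches: 4)
Clipped matches: 4, Candidate length: 10
Precision = 4/10 = 2/5

2/5


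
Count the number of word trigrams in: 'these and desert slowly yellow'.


Word trigrams from [5] words:
  Trigram 1: (these and desert)
  Trigram 2: (and desert slowly)
  Trigram 3: (desert slowly yellow)
Total word trigrams: 5 - 2 = 3

3


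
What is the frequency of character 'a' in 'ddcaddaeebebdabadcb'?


Scanning 'ddcaddaeebebdabadcb' for 'a':
  Position 3: 'a' -> MATCH (count: 1)
  Position 6: 'a' -> MATCH (count: 2)
  Position 13: 'a' -> MATCH (count: 3)
  Position 15: 'a' -> MATCH (count: 4)
Total occurrences of 'a': 4

4


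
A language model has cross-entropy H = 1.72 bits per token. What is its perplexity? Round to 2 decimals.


Perplexity formula: PP = 2^H
H = 1.72
PP = 2^1.72
Decompose: 2^1.72 = 2^1 * 2^0.72
2^1 = 2, 2^0.72 ~ 1.6471820
PP ~ 2 * 1.6471820 = 3.2943640
Rounded to 2 decimals: 3.29

3.29


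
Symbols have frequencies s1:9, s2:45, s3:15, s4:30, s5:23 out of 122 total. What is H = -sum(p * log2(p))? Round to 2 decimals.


Computing entropy H = -sum(p_i * log2(p_i)):
  s1: p = 9/122 = 0.0738, -p*log2(p) = 0.2774
  s2: p = 45/122 = 0.3689, -p*log2(p) = 0.5307
  s3: p = 15/122 = 0.1230, -p*log2(p) = 0.3718
  s4: p = 30/122 = 0.2459, -p*log2(p) = 0.4977
  s5: p = 23/122 = 0.1885, -p*log2(p) = 0.4538
H = sum of terms = 2.1314
Rounded to 2 decimals: 2.13

2.13


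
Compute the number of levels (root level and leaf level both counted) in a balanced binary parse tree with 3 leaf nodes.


In a balanced binary tree with n leaves the deepest leaf is ceil(log2(n)) edges below the root,
so counting node levels inclusive of root and leaves gives ceil(log2(n)) + 1 levels.
log2(3) = 1.5850
ceil(1.5850) = 2
levels = 2 + 1 = 3

3


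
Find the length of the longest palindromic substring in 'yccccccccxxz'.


Scanning 'yccccccccxxz' for palindromic substrings.
Substring at positions 1-8: 'cccccccc'.
Check: reverse('cccccccc') = 'cccccccc' -> palindrome confirmed.
Neighbouring characters ('y' / 'x') break symmetry, so it cannot extend further.
No longer palindromic substring exists; longest length = 8

8


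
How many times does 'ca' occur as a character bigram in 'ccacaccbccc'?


Scanning 'ccacaccbccc' for bigram 'ca':
  Position 0: 'cc' -> no
  Position 1: 'ca' -> MATCH
  Position 2: 'ac' -> no
  Position 3: 'ca' -> MATCH
  Position 4: 'ac' -> no
  Position 5: 'cc' -> no
  Position 6: 'cb' -> no
  Position 7: 'bc' -> no
  Position 8: 'cc' -> no
  Position 9: 'cc' -> no
Total matches: 2

2


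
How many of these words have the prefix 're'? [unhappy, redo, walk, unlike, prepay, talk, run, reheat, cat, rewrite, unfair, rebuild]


Checking each word for prefix 're':
  'unhappy' -> no (count: 0)
  'redo' -> YES, starts with 're' (count: 1)
  'walk' -> no (count: 1)
  'unlike' -> no (count: 1)
  'prepay' -> no (count: 1)
  'talk' -> no (count: 1)
  'run' -> no (count: 1)
  'reheat' -> YES, starts with 're' (count: 2)
  'cat' -> no (count: 2)
  'rewrite' -> YES, starts with 're' (count: 3)
  'unfair' -> no (count: 3)
  'rebuild' -> YES, starts with 're' (count: 4)
Total with prefix 're': 4

4


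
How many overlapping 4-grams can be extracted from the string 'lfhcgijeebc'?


String 'lfhcgijeebc' has length L = 11.
Number of overlapping n-grams = L - n + 1
Substituting: 11 - 4 + 1 = 8

8


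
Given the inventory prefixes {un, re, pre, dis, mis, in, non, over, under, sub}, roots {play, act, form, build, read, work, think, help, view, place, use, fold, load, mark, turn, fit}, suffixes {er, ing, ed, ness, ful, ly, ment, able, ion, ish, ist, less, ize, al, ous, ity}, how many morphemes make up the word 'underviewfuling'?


Segmenting 'underviewfuling' against the inventory:
  'under' -> prefix (morpheme 1)
  'view' -> root (morpheme 2)
  'ful' -> suffix (morpheme 3)
  'ing' -> suffix (morpheme 4)
Total morphemes: 4

4


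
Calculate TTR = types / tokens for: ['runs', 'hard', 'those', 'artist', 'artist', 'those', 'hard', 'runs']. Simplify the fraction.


Tokens: 8
Unique types: ('artist', 'hard', 'runs', 'those') = 4
TTR = 4/8
Simplify: divide both by 4 -> 1/2
TTR = 1/2

1/2


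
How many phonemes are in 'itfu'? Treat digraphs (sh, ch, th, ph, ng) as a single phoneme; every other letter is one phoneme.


Parsing 'itfu' greedily, digraphs first:
  'i' -> vowel phoneme (phonemes so far: 1)
  't' -> consonant phoneme (phonemes so far: 2)
  'f' -> consonant phoneme (phonemes so far: 3)
  'u' -> vowel phoneme (phonemes so far: 4)
Total phonemes: 4

4


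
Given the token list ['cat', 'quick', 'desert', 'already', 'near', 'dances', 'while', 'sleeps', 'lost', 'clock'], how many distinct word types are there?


Listing all tokens and tracking unique types:
  Token 1: 'cat' -> NEW (unique so far: 1)
  Token 2: 'quick' -> NEW (unique so far: 2)
  Token 3: 'desert' -> NEW (unique so far: 3)
  Token 4: 'already' -> NEW (unique so far: 4)
  Token 5: 'near' -> NEW (unique so far: 5)
  Token 6: 'dances' -> NEW (unique so far: 6)
  Token 7: 'while' -> NEW (unique so far: 7)
  Token 8: 'sleeps' -> NEW (unique so far: 8)
  Token 9: 'lost' -> NEW (unique so far: 9)
  Token 10: 'clock' -> NEW (unique so far: 10)
Unique types: ('already', 'cat', 'clock', 'dances', 'desert', 'lost', 'near', 'quick', 'sleeps', 'while')
Vocabulary size: 10

10


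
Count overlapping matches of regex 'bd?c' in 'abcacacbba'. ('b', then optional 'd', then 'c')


Pattern: bd?c means 'b', then optional 'd', then 'c'.
Scanning 'abcacacbba' position-by-position:
  Pos 0: window 'abc' -> no
  Pos 1: window 'bca' -> MATCH
  Pos 2: window 'cac' -> no
  Pos 3: window 'aca' -> no
  Pos 4: window 'cac' -> no
  Pos 5: window 'acb' -> no
  Pos 6: window 'cbb' -> no
  Pos 7: window 'bba' -> no
  Pos 8: window 'ba' -> no
  Pos 9: window 'a' -> no
Total matches: 1

1


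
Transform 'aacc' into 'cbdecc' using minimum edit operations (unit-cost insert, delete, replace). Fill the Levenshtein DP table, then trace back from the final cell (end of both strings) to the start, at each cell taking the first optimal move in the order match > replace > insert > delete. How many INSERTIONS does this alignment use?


Edit distance = 4. Backtracking from cell (4, 6) with preference match > replace > insert > delete,
then listing the resulting alignment 'aacc' -> 'cbdecc' left to right:
  Step 1: insert 'c' [insertion #1]
  Step 2: insert 'b' [insertion #2]
  Step 3: replace a->d
  Step 4: replace a->e
  Step 5: keep 'c'
  Step 6: keep 'c'
Total insertions: 2

2


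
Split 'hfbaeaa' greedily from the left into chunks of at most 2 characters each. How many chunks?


'hfbaeaa' has 7 characters.
Chunking with max size 2:
  Chunk 1: 'hf' (positions 0-1)
  Chunk 2: 'ba' (positions 2-3)
  Chunk 3: 'ea' (positions 4-5)
  Chunk 4: 'a' (positions 6-6)
Total chunks: ceil(7 / 2) = 4

4


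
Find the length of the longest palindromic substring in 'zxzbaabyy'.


Scanning 'zxzbaabyy' for palindromic substrings.
Substring at positions 3-6: 'baab'.
Check: reverse('baab') = 'baab' -> palindrome confirmed.
Neighbouring characters ('z' / 'y') break symmetry, so it cannot extend further.
No longer palindromic substring exists; longest length = 4

4


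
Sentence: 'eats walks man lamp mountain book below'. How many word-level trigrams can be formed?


Word trigrams from [7] words:
  Trigram 1: (eats walks man)
  Trigram 2: (walks man lamp)
  Trigram 3: (man lamp mountain)
  Trigram 4: (lamp mountain book)
  Trigram 5: (mountain book below)
Total word trigrams: 7 - 2 = 5

5


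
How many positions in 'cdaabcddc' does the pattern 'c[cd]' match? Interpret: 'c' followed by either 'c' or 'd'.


Pattern: c[cd] means 'c' followed by either 'c' or 'd'.
Scanning 'cdaabcddc' position-by-position:
  Pos 0: window 'cd' -> MATCH
  Pos 1: window 'da' -> no
  Pos 2: window 'aa' -> no
  Pos 3: window 'ab' -> no
  Pos 4: window 'bc' -> no
  Pos 5: window 'cd' -> MATCH
  Pos 6: window 'dd' -> no
  Pos 7: window 'dc' -> no
  Pos 8: window 'c' -> no
Total matches: 2

2


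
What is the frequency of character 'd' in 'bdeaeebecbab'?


Scanning 'bdeaeebecbab' for 'd':
  Position 1: 'd' -> MATCH (count: 1)
Total occurrences of 'd': 1

1


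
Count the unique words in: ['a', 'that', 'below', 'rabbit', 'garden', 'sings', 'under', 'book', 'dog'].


Listing all tokens and tracking unique types:
  Token 1: 'a' -> NEW (unique so far: 1)
  Token 2: 'that' -> NEW (unique so far: 2)
  Token 3: 'below' -> NEW (unique so far: 3)
  Token 4: 'rabbit' -> NEW (unique so far: 4)
  Token 5: 'garden' -> NEW (unique so far: 5)
  Token 6: 'sings' -> NEW (unique so far: 6)
  Token 7: 'under' -> NEW (unique so far: 7)
  Token 8: 'book' -> NEW (unique so far: 8)
  Token 9: 'dog' -> NEW (unique so far: 9)
Unique types: ('a', 'below', 'book', 'dog', 'garden', 'rabbit', 'sings', 'that', 'under')
Vocabulary size: 9

9


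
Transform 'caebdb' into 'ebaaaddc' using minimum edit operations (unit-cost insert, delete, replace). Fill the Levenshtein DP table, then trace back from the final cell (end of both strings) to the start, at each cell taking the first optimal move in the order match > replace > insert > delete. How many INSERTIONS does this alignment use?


Edit distance = 6. Backtracking from cell (6, 8) with preference match > replace > insert > delete,
then listing the resulting alignment 'caebdb' -> 'ebaaaddc' left to right:
  Step 1: insert 'e' [insertion #1]
  Step 2: insert 'b' [insertion #2]
  Step 3: replace c->a
  Step 4: keep 'a'
  Step 5: replace e->a
  Step 6: replace b->d
  Step 7: keep 'd'
  Step 8: replace b->c
Total insertions: 2

2


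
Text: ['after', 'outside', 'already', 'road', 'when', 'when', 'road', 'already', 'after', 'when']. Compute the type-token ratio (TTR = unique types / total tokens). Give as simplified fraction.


Tokens: 10
Unique types: ('after', 'already', 'outside', 'road', 'when') = 5
TTR = 5/10
Simplify: divide both by 5 -> 1/2
TTR = 1/2

1/2


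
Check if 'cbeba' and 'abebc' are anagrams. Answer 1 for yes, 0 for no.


Sort characters of 'cbeba': 'abbce'
Sort characters of 'abebc': 'abbce'
Sorted forms match -> they ARE anagrams
Result: 1

1


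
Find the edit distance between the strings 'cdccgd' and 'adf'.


Building DP table for s1='cdccgd' (len 6) and s2='adf' (len 3):
       a  d  f
    0  1  2  3
  c 1  1  2  3
  d 2  2  1  2
  c 3  3  2  2
  c 4  4  3  3
  g 5  5  4  4
  d 6  6  5  5
Edit distance = dp[6][3] = 5

5


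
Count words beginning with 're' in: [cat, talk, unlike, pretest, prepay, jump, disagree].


Checking each word for prefix 're':
  'cat' -> no (count: 0)
  'talk' -> no (count: 0)
  'unlike' -> no (count: 0)
  'pretest' -> no (count: 0)
  'prepay' -> no (count: 0)
  'jump' -> no (count: 0)
  'disagree' -> no (count: 0)
Total with prefix 're': 0

0


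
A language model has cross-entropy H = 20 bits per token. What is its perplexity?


Perplexity formula: PP = 2^H
H = 20
PP = 2^20
PP = 2^20 = 1048576

1048576


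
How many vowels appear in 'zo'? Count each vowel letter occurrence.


Scanning each character of 'zo':
  Position 1: 'z' -> consonant (running count: 0)
  Position 2: 'o' -> vowel (running count: 1)
Total vowels: 1

1


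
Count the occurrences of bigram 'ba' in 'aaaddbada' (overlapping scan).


Scanning 'aaaddbada' for bigram 'ba':
  Position 0: 'aa' -> no
  Position 1: 'aa' -> no
  Position 2: 'ad' -> no
  Position 3: 'dd' -> no
  Position 4: 'db' -> no
  Position 5: 'ba' -> MATCH
  Position 6: 'ad' -> no
  Position 7: 'da' -> no
Total matches: 1

1


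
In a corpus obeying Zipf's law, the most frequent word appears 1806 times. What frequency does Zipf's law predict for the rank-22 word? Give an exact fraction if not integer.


Zipf's law: freq(rank) = f1 / rank
f1 = 1806, rank = 22
freq = 1806 / 22
GCD(1806, 22) = 2
Simplified: 903/11

903/11


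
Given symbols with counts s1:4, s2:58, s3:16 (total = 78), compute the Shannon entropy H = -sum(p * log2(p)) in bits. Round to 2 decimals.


Computing entropy H = -sum(p_i * log2(p_i)):
  s1: p = 4/78 = 0.0513, -p*log2(p) = 0.2198
  s2: p = 58/78 = 0.7436, -p*log2(p) = 0.3178
  s3: p = 16/78 = 0.2051, -p*log2(p) = 0.4688
H = sum of terms = 1.0064
Rounded to 2 decimals: 1.01

1.01


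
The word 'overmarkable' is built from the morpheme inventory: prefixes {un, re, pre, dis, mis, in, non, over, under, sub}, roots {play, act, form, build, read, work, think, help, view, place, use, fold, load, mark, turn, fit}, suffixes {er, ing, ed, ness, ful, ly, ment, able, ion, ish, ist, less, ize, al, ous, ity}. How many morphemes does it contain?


Segmenting 'overmarkable' against the inventory:
  'over' -> prefix (morpheme 1)
  'mark' -> root (morpheme 2)
  'able' -> suffix (morpheme 3)
Total morphemes: 3

3


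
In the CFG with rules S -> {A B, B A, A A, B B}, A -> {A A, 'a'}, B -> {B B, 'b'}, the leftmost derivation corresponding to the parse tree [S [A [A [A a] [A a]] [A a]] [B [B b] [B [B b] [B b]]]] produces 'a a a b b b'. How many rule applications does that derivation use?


Every bracketed nonterminal node [X ...] in the tree is produced by exactly one rule application.
Reading the tree off as a leftmost derivation:
  Step 1: S  =>  A B   (applied S -> A B)
  Step 2: A B  =>  A A B   (applied A -> A A)
  Step 3: A A B  =>  A A A B   (applied A -> A A)
  Step 4: A A A B  =>  a A A B   (applied A -> a)
  Step 5: a A A B  =>  a a A B   (applied A -> a)
  Step 6: a a A B  =>  a a a B   (applied A -> a)
  Step 7: a a a B  =>  a a a B B   (applied B -> B B)
  Step 8: a a a B B  =>  a a a b B   (applied B -> b)
  Step 9: a a a b B  =>  a a a b B B   (applied B -> B B)
  Step 10: a a a b B B  =>  a a a b b B   (applied B -> b)
  Step 11: a a a b b B  =>  a a a b b b   (applied B -> b)
Final yield: a a a b b b
Total rewrite steps: 11

11


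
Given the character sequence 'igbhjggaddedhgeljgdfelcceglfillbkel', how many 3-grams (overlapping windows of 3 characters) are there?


String 'igbhjggaddedhgeljgdfelcceglfillbkel' has length L = 35.
Number of overlapping n-grams = L - n + 1
Substituting: 35 - 3 + 1 = 33

33


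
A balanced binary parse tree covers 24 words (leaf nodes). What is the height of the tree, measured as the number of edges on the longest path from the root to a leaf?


In a balanced binary tree with n leaves the deepest leaf is ceil(log2(n)) edges below the root.
log2(24) = 4.5850
ceil(4.5850) = 5
height (edges) = 5

5


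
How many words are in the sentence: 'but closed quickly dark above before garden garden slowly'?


Counting words by splitting on spaces:
  Word 1: 'but'
  Word 2: 'closed'
  Word 3: 'quickly'
  Word 4: 'dark'
  Word 5: 'above'
  Word 6: 'before'
  Word 7: 'garden'
  Word 8: 'garden'
  Word 9: 'slowly'
Total words: 9

9


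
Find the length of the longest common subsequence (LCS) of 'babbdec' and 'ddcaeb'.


DP table for LCS of 'babbdec' and 'ddcaeb':
       d  d  c  a  e  b
    0  0  0  0  0  0  0
  b 0  0  0  0  0  0  1
  a 0  0  0  0  1  1  1
  b 0  0  0  0  1  1  2
  b 0  0  0  0  1  1  2
  d 0  1  1  1  1  1  2
  e 0  1  1  1  1  2  2
  c 0  1  1  2  2  2  2
LCS: 'ab'
LCS length = 2

2


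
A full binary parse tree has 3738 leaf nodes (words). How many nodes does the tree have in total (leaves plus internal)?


Leaf nodes (terminals): 3738
Internal nodes = n - 1 = 3738 - 1 = 3737
Total = leaves + internal = 3738 + 3737 = 7475

7475


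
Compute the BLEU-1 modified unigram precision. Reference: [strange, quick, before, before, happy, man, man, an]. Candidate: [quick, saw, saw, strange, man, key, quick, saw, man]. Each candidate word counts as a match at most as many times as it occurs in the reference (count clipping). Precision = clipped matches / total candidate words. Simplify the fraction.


Reference word counts: {'an': 1, 'before': 2, 'happy': 1, 'man': 2, 'quick': 1, 'strange': 1}
Checking each candidate word (with clipping):
  'quick' -> in reference (ref count 1, used 1/1) -> match (matches: 1)
  'saw' -> not in reference -> no match (matches: 1)
  'saw' -> not in reference -> no match (matches: 1)
  'strange' -> in reference (ref count 1, used 1/1) -> match (matches: 2)
  'man' -> in reference (ref count 2, used 1/2) -> match (matches: 3)
  'key' -> not in reference -> no match (matches: 3)
  'quick' -> ref count 1 already used up (1/1) -> clipped, no match (matches: 3)
  'saw' -> not in reference -> no match (matches: 3)
  'man' -> in reference (ref count 2, used 2/2) -> match (matches: 4)
Clipped matches: 4, Candidate length: 9
Precision = 4/9

4/9


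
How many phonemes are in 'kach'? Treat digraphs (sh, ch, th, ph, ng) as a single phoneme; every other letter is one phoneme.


Parsing 'kach' greedily, digraphs first:
  'k' -> consonant phoneme (phonemes so far: 1)
  'a' -> vowel phoneme (phonemes so far: 2)
  'ch' -> digraph (1 consonant phoneme) (phonemes so far: 3)
Total phonemes: 3

3


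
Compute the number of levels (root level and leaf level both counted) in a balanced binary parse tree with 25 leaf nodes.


In a balanced binary tree with n leaves the deepest leaf is ceil(log2(n)) edges below the root,
so counting node levels inclusive of root and leaves gives ceil(log2(n)) + 1 levels.
log2(25) = 4.6439
ceil(4.6439) = 5
levels = 5 + 1 = 6

6


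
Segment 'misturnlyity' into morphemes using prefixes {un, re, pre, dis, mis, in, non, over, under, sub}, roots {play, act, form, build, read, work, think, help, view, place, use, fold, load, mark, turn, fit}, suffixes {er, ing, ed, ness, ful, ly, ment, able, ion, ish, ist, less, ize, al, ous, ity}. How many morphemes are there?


Segmenting 'misturnlyity' against the inventory:
  'mis' -> prefix (morpheme 1)
  'turn' -> root (morpheme 2)
  'ly' -> suffix (morpheme 3)
  'ity' -> suffix (morpheme 4)
Total morphemes: 4

4


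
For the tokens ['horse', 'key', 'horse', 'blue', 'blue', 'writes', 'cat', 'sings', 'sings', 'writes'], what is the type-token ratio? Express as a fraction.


Tokens: 10
Unique types: ('blue', 'cat', 'horse', 'key', 'sings', 'writes') = 6
TTR = 6/10
Simplify: divide both by 2 -> 3/5
TTR = 3/5

3/5


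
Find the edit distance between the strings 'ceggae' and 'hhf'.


Building DP table for s1='ceggae' (len 6) and s2='hhf' (len 3):
       h  h  f
    0  1  2  3
  c 1  1  2  3
  e 2  2  2  3
  g 3  3  3  3
  g 4  4  4  4
  a 5  5  5  5
  e 6  6  6  6
Edit distance = dp[6][3] = 6

6


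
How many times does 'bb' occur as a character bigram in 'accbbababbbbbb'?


Scanning 'accbbababbbbbb' for bigram 'bb':
  Position 0: 'ac' -> no
  Position 1: 'cc' -> no
  Position 2: 'cb' -> no
  Position 3: 'bb' -> MATCH
  Position 4: 'ba' -> no
  Position 5: 'ab' -> no
  Position 6: 'ba' -> no
  Position 7: 'ab' -> no
  Position 8: 'bb' -> MATCH
  Position 9: 'bb' -> MATCH
  Position 10: 'bb' -> MATCH
  Position 11: 'bb' -> MATCH
  Position 12: 'bb' -> MATCH
Total matches: 6

6


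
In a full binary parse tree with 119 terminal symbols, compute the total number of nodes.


Leaf nodes (terminals): 119
Internal nodes = n - 1 = 119 - 1 = 118
Total = leaves + internal = 119 + 118 = 237

237


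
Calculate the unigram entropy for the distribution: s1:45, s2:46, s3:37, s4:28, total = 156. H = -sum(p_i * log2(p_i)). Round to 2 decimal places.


Computing entropy H = -sum(p_i * log2(p_i)):
  s1: p = 45/156 = 0.2885, -p*log2(p) = 0.5174
  s2: p = 46/156 = 0.2949, -p*log2(p) = 0.5195
  s3: p = 37/156 = 0.2372, -p*log2(p) = 0.4924
  s4: p = 28/156 = 0.1795, -p*log2(p) = 0.4448
H = sum of terms = 1.9741
Rounded to 2 decimals: 1.97

1.97


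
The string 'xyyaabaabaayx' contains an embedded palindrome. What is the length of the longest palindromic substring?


Scanning 'xyyaabaabaayx' for palindromic substrings.
Substring at positions 2-11: 'yaabaabaay'.
Check: reverse('yaabaabaay') = 'yaabaabaay' -> palindrome confirmed.
Neighbouring characters ('y' / 'x') break symmetry, so it cannot extend further.
No longer palindromic substring exists; longest length = 10

10


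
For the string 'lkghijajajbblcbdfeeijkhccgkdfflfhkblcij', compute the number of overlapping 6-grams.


String 'lkghijajajbblcbdfeeijkhccgkdfflfhkblcij' has length L = 39.
Number of overlapping n-grams = L - n + 1
Substituting: 39 - 6 + 1 = 34

34


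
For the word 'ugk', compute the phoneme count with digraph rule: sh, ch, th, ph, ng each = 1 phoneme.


Parsing 'ugk' greedily, digraphs first:
  'u' -> vowel phoneme (phonemes so far: 1)
  'g' -> consonant phoneme (phonemes so far: 2)
  'k' -> consonant phoneme (phonemes so far: 3)
Total phonemes: 3

3


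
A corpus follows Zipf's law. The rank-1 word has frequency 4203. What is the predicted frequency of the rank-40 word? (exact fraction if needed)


Zipf's law: freq(rank) = f1 / rank
f1 = 4203, rank = 40
freq = 4203 / 40
GCD(4203, 40) = 1
Simplified: 4203/40

4203/40


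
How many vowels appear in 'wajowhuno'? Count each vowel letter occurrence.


Scanning each character of 'wajowhuno':
  Position 1: 'w' -> consonant (running count: 0)
  Position 2: 'a' -> vowel (running count: 1)
  Position 3: 'j' -> consonant (running count: 1)
  Position 4: 'o' -> vowel (running count: 2)
  Position 5: 'w' -> consonant (running count: 2)
  Position 6: 'h' -> consonant (running count: 2)
  Position 7: 'u' -> vowel (running count: 3)
  Position 8: 'n' -> consonant (running count: 3)
  Position 9: 'o' -> vowel (running count: 4)
Total vowels: 4

4


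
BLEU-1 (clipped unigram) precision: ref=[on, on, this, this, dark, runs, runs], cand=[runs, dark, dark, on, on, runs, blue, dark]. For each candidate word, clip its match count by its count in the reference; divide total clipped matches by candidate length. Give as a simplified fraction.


Reference word counts: {'dark': 1, 'on': 2, 'runs': 2, 'this': 2}
Checking each candidate word (with clipping):
  'runs' -> in reference (ref count 2, used 1/2) -> match (matches: 1)
  'dark' -> in reference (ref count 1, used 1/1) -> match (matches: 2)
  'dark' -> ref count 1 already used up (1/1) -> clipped, no match (matches: 2)
  'on' -> in reference (ref count 2, used 1/2) -> match (matches: 3)
  'on' -> in reference (ref count 2, used 2/2) -> match (matches: 4)
  'runs' -> in reference (ref count 2, used 2/2) -> match (matches: 5)
  'blue' -> not in reference -> no match (matches: 5)
  'dark' -> ref count 1 already used up (1/1) -> clipped, no match (matches: 5)
Clipped matches: 5, Candidate length: 8
Precision = 5/8

5/8


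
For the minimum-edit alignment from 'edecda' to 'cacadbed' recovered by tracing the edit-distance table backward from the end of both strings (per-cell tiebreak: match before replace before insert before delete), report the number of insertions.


Edit distance = 7. Backtracking from cell (6, 8) with preference match > replace > insert > delete,
then listing the resulting alignment 'edecda' -> 'cacadbed' left to right:
  Step 1: replace e->c
  Step 2: replace d->a
  Step 3: replace e->c
  Step 4: replace c->a
  Step 5: keep 'd'
  Step 6: insert 'b' [insertion #1]
  Step 7: insert 'e' [insertion #2]
  Step 8: replace a->d
Total insertions: 2

2


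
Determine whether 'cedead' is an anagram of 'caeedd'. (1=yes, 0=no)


Sort characters of 'cedead': 'acddee'
Sort characters of 'caeedd': 'acddee'
Sorted forms match -> they ARE anagrams
Result: 1

1


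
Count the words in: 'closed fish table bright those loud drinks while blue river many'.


Counting words by splitting on spaces:
  Word 1: 'closed'
  Word 2: 'fish'
  Word 3: 'table'
  Word 4: 'bright'
  Word 5: 'those'
  Word 6: 'loud'
  Word 7: 'drinks'
  Word 8: 'while'
  Word 9: 'blue'
  Word 10: 'river'
  Word 11: 'many'
Total words: 11

11


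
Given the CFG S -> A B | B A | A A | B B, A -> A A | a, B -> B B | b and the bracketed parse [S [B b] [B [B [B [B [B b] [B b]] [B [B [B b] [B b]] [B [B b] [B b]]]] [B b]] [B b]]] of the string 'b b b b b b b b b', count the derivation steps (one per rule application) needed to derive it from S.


Every bracketed nonterminal node [X ...] in the tree is produced by exactly one rule application.
Reading the tree off as a leftmost derivation:
  Step 1: S  =>  B B   (applied S -> B B)
  Step 2: B B  =>  b B   (applied B -> b)
  Step 3: b B  =>  b B B   (applied B -> B B)
  Step 4: b B B  =>  b B B B   (applied B -> B B)
  Step 5: b B B B  =>  b B B B B   (applied B -> B B)
  Step 6: b B B B B  =>  b B B B B B   (applied B -> B B)
  Step 7: b B B B B B  =>  b b B B B B   (applied B -> b)
  Step 8: b b B B B B  =>  b b b B B B   (applied B -> b)
  Step 9: b b b B B B  =>  b b b B B B B   (applied B -> B B)
  Step 10: b b b B B B B  =>  b b b B B B B B   (applied B -> B B)
  Step 11: b b b B B B B B  =>  b b b b B B B B   (applied B -> b)
  Step 12: b b b b B B B B  =>  b b b b b B B B   (applied B -> b)
  Step 13: b b b b b B B B  =>  b b b b b B B B B   (applied B -> B B)
  Step 14: b b b b b B B B B  =>  b b b b b b B B B   (applied B -> b)
  Step 15: b b b b b b B B B  =>  b b b b b b b B B   (applied B -> b)
  Step 16: b b b b b b b B B  =>  b b b b b b b b B   (applied B -> b)
  Step 17: b b b b b b b b B  =>  b b b b b b b b b   (applied B -> b)
Final yield: b b b b b b b b b
Total rewrite steps: 17

17
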